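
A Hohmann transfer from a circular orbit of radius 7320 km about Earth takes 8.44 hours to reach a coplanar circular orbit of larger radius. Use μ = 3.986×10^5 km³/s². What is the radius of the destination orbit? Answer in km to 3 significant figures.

r₂ = 59500 km

Transfer time t = 8.44 hours = 30384 s, and t = π√(a_t³/μ).
So a_t = (μ t²/π²)^(1/3) = (3.986×10^5 × (30384)² / π²)^(1/3) = 33407 km.
Since a_t = (r₁ + r₂)/2, r₂ = 2a_t − r₁ = 2×33407 − 7320 = 59494 km.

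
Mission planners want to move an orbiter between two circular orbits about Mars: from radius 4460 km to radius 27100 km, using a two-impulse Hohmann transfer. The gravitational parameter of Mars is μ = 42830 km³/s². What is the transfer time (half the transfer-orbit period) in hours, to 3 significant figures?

Transfer-ellipse semi-major axis a_t = (r₁ + r₂)/2 = (4460 + 27100)/2 = 15780 km.
Transfer time t = π√(a_t³/μ) = π√((15780)³ / 42830) = 30090 s.
Converting: 30090 s ÷ 3600 s/hour = 8.36 hours.

t = 8.36 hours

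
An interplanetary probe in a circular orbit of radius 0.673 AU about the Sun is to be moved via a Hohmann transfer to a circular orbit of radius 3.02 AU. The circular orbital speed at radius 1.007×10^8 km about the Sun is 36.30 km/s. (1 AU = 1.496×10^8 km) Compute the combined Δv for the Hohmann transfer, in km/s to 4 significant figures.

Δv = 16.92 km/s

From the circular-orbit relation v² = μ/r at r = 1.007×10^8 km: μ = v²r = (36.30)² × 1.007×10^8 = 1.32691×10^11 km³/s².
In km: r₁ = 0.673 × 1.496×10^8 = 1.006808×10^8 km; r₂ = 3.02 × 1.496×10^8 = 4.51792×10^8 km.
Semi-major axis of the transfer orbit: a_t = (1.006808×10^8 + 4.51792×10^8)/2 = 2.762364×10^8 km.
At r₁ the circular-orbit speed is v₁ = √(μ/r₁) = 36.3035 km/s.
On the transfer ellipse at r₁, vis-viva equation gives v_p = √[μ(2/r₁ − 1/a_t)] = 46.4277 km/s.
First burn Δv₁ = |v_p − v₁| = 10.124 km/s.
Circular speed at r₂: v₂ = √(μ/r₂) = 17.1377 km/s.
Transfer-orbit speed at r₂: v_a = √[μ(2/r₂ − 1/a_t)] = 10.3463 km/s.
Second burn Δv₂ = |v₂ − v_a| = 6.7914 km/s.
Total Δv = Δv₁ + Δv₂ = 16.92 km/s.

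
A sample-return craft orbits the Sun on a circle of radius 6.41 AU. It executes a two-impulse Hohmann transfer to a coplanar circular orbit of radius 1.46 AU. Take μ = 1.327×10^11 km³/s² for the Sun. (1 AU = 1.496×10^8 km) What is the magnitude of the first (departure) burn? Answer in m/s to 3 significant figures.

In km: r₁ = 6.41 × 1.496×10^8 = 9.58936×10^8 km; r₂ = 1.46 × 1.496×10^8 = 2.18416×10^8 km.
Transfer-ellipse semi-major axis a_t = (r₁ + r₂)/2 = (9.58936×10^8 + 2.18416×10^8)/2 = 5.88676×10^8 km.
On the circular orbit at r = 9.58936×10^8 km, v_c = √(μ/r) = 11.7636 km/s.
Transfer-orbit speed at the same r (vis-viva, a = a_t): v_t = √[μ(2/r − 1/a_t)] = 7.16547 km/s.
Δv₁ = |v_t − v_c| = |7.16547 − 11.7636| = 4.598 km/s.

Δv₁ = 4600 m/s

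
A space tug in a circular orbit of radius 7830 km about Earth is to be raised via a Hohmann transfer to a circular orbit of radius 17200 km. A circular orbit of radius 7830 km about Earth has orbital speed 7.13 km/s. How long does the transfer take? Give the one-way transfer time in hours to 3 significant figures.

From the circular-orbit relation v² = μ/r at r = 7830 km: μ = v²r = (7.13)² × 7830 = 3.98053×10^5 km³/s².
Semi-major axis of the transfer orbit: a_t = (7830 + 17200)/2 = 12515 km.
Half the transfer-orbit period gives t = π√(a_t³/μ) = 6971 s.
Converting: 6971 s ÷ 3600 s/hour = 1.94 hours.

t = 1.94 hours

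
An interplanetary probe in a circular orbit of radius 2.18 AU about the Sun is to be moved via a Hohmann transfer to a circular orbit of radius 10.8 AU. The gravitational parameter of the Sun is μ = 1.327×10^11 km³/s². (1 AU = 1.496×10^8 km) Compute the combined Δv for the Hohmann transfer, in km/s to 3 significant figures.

In km: r₁ = 2.18 × 1.496×10^8 = 3.26128×10^8 km; r₂ = 10.8 × 1.496×10^8 = 1.61568×10^9 km.
Semi-major axis of the transfer orbit: a_t = (3.26128×10^8 + 1.61568×10^9)/2 = 9.70904×10^8 km.
Circular speed at r₁: v₁ = √(μ/r₁) = √(1.327×10^11/3.26128×10^8) = 20.17 km/s.
Transfer-orbit speed at r₁ (v² = μ(2/r − 1/a)): v_p = √[μ(2/r₁ − 1/a_t)] = 26.02 km/s.
First burn Δv₁ = |v_p − v₁| = 5.850 km/s.
Circular speed at r₂: v₂ = √(μ/r₂) = 9.0627 km/s.
Transfer-orbit speed at r₂: v_a = √[μ(2/r₂ − 1/a_t)] = 5.2525 km/s.
Second burn Δv₂ = |v₂ − v_a| = 3.810 km/s.
Total Δv = Δv₁ + Δv₂ = 9.660 km/s.

Δv = 9.66 km/s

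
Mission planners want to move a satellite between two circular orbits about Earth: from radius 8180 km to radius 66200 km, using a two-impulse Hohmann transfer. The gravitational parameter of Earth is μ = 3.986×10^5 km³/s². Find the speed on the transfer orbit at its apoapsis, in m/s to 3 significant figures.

v = 1150 m/s

The Hohmann ellipse has a_t = (r₁ + r₂)/2 = 37190 km.
At apoapsis, r = 66200 km.
Vis-viva: v = √[μ(2/r − 1/a_t)] = √[3.986×10^5 × (2/66200 − 1/37190)] = 1.151 km/s.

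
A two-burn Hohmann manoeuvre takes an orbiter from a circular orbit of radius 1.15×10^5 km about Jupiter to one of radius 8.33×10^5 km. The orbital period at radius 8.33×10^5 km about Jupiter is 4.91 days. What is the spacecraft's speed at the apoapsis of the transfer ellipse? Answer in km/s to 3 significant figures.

v = 6.08 km/s

From Kepler's third law T² = 4π²r³/μ at r = 8.33×10^5 km, T = 4.91 days = 4.91 × 86400 s = 4.24224×10^5 s: μ = 4π²r³/T² = 1.26796×10^8 km³/s².
Transfer-ellipse semi-major axis a_t = (r₁ + r₂)/2 = (1.150×10^5 + 8.330×10^5)/2 = 4.740×10^5 km.
The apoapsis of the transfer ellipse is at r = 8.330×10^5 km.
Vis-viva: v = √[μ(2/r − 1/a_t)] = √[1.26796×10^8 × (2/8.330×10^5 − 1/4.740×10^5)] = 6.077 km/s.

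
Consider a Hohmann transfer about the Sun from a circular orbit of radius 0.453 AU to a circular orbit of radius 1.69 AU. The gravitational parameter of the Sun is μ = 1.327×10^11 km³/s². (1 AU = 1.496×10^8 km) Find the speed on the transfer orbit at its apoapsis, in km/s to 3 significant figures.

In km: r₁ = 0.453 × 1.496×10^8 = 6.77688×10^7 km; r₂ = 1.69 × 1.496×10^8 = 2.52824×10^8 km.
The Hohmann ellipse has a_t = (r₁ + r₂)/2 = 1.602964×10^8 km.
The apoapsis of the transfer ellipse is at r = 2.52824×10^8 km.
Vis-viva: v = √[μ(2/r − 1/a_t)] = √[1.327×10^11 × (2/2.52824×10^8 − 1/1.602964×10^8)] = 14.90 km/s.

v = 14.9 km/s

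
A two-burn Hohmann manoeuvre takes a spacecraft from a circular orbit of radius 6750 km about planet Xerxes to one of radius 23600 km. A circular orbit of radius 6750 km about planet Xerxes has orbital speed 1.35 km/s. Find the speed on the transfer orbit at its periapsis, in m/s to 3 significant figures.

v = 1680 m/s

From the circular-orbit relation v² = μ/r at r = 6750 km: μ = v²r = (1.35)² × 6750 = 12301.9 km³/s².
Transfer-ellipse semi-major axis a_t = (r₁ + r₂)/2 = (6750 + 23600)/2 = 15175 km.
At periapsis, r = 6750 km.
Vis-viva: v = √[μ(2/r − 1/a_t)] = √[12301.9 × (2/6750 − 1/15175)] = 1.684 km/s.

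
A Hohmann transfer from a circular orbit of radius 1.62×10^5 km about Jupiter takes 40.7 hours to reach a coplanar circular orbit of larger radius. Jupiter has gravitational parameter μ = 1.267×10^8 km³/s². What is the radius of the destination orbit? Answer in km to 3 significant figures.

Transfer time t = 40.7 hours = 1.4652×10^5 s, and t = π√(a_t³/μ).
So a_t = (μ t²/π²)^(1/3) = (1.267×10^8 × (1.4652×10^5)² / π²)^(1/3) = 6.5076×10^5 km.
Since a_t = (r₁ + r₂)/2, r₂ = 2a_t − r₁ = 2×6.5076×10^5 − 1.620×10^5 = 1.13952×10^6 km.

r₂ = 1.14×10^6 km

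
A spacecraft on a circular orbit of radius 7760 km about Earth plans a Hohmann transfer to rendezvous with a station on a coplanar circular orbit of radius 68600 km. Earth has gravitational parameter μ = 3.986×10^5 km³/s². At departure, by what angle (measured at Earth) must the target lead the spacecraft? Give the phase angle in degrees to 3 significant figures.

Semi-major axis of the transfer orbit: a_t = (7760 + 68600)/2 = 38180 km.
The half-period of the transfer ellipse is t = π√(a_t³/μ) = 37120 s.
Target angular speed ω₂ = √(μ/r₂³) = 3.514×10^-5 rad/s.
Angle swept by the target during transfer: ω₂·t = 1.3044 rad = 74.74°.
Arrival is 180° from departure on the ellipse, so φ = 180° − 74.74° = 105°.

φ = 105°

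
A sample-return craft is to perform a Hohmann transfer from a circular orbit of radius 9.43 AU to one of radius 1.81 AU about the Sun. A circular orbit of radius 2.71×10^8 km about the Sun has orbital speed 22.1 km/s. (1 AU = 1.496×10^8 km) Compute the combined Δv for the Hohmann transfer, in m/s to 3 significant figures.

From the circular-orbit relation v² = μ/r at r = 2.71×10^8 km: μ = v²r = (22.1)² × 2.71×10^8 = 1.32359×10^11 km³/s².
In km: r₁ = 9.43 × 1.496×10^8 = 1.410728×10^9 km; r₂ = 1.81 × 1.496×10^8 = 2.70776×10^8 km.
Transfer-ellipse semi-major axis a_t = (r₁ + r₂)/2 = (1.410728×10^9 + 2.70776×10^8)/2 = 8.40752×10^8 km.
At r₁ the circular-orbit speed is v₁ = √(μ/r₁) = 9.686 km/s.
On the transfer ellipse at r₁, v² = μ(2/r − 1/a) gives v_a = √[μ(2/r₁ − 1/a_t)] = 5.497 km/s.
First burn Δv₁ = |v_a − v₁| = 4.189 km/s.
Circular speed at r₂: v₂ = √(μ/r₂) = 22.11 km/s.
Transfer-orbit speed at r₂: v_p = √[μ(2/r₂ − 1/a_t)] = 28.64 km/s.
Second burn Δv₂ = |v₂ − v_p| = 6.530 km/s.
Δv = Δv₁ + Δv₂ = 4.189 + 6.530 = 10.72 km/s.

Δv = 10700 m/s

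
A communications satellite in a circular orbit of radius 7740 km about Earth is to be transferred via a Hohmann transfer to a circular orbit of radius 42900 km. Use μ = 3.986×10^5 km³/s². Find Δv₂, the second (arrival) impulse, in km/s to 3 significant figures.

Semi-major axis of the transfer orbit: a_t = (7740 + 42900)/2 = 25320 km.
Circular speed at r = 42900 km: v_c = √(μ/r) = 3.048 km/s.
Vis-viva on the transfer ellipse at r = 42900 km gives v_t = √[μ(2/r − 1/a_t)] = 1.685 km/s.
Δv₂ = |v_t − v_c| = |1.685 − 3.048| = 1.363 km/s.

Δv₂ = 1.36 km/s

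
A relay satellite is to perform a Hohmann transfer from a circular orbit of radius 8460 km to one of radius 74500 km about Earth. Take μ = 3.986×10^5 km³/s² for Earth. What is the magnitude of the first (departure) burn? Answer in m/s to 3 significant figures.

Δv₁ = 2330 m/s

Transfer-ellipse semi-major axis a_t = (r₁ + r₂)/2 = (8460 + 74500)/2 = 41480 km.
On the circular orbit at r = 8460 km, v_c = √(μ/r) = 6.864 km/s.
Transfer-orbit speed at the same r (vis-viva, a = a_t): v_t = √[μ(2/r − 1/a_t)] = 9.199 km/s.
Δv₁ = |v_t − v_c| = |9.199 − 6.864| = 2.335 km/s.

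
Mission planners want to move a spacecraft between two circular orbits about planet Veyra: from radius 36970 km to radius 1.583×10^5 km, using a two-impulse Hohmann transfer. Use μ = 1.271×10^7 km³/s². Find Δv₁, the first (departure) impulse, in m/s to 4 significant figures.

Δv₁ = 5068 m/s

Semi-major axis of the transfer orbit: a_t = (36970 + 1.583×10^5)/2 = 97635 km.
Circular speed at r = 36970 km: v_c = √(μ/r) = 18.5416 km/s.
Vis-viva on the transfer ellipse at r = 36970 km gives v_t = √[μ(2/r − 1/a_t)] = 23.6094 km/s.
Δv₁ = |v_t − v_c| = |23.6094 − 18.5416| = 5.068 km/s.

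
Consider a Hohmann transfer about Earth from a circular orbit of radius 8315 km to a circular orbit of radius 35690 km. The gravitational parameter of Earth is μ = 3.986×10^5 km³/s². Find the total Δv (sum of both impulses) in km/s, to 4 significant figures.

The Hohmann ellipse has a_t = (r₁ + r₂)/2 = 22002.5 km.
At r₁ the circular-orbit speed is v₁ = √(μ/r₁) = 6.9237 km/s.
On the transfer ellipse at r₁, vis-viva gives v_p = √[μ(2/r₁ − 1/a_t)] = 8.8181 km/s.
First burn Δv₁ = |v_p − v₁| = 1.8944 km/s.
Circular speed at r₂: v₂ = √(μ/r₂) = 3.3419 km/s.
Transfer-orbit speed at r₂: v_a = √[μ(2/r₂ − 1/a_t)] = 2.0544 km/s.
Second burn Δv₂ = |v₂ − v_a| = 1.2875 km/s.
Δv = Δv₁ + Δv₂ = 1.8944 + 1.2875 = 3.182 km/s.

Δv = 3.182 km/s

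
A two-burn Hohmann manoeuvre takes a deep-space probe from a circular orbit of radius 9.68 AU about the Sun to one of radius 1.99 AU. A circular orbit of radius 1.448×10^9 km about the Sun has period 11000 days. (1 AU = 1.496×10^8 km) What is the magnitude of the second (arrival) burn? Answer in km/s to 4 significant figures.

From Kepler's third law T² = 4π²r³/μ at r = 1.448×10^9 km, T = 11000 days = 11000 × 86400 s = 9.504×10^8 s: μ = 4π²r³/T² = 1.32694×10^11 km³/s².
In km: r₁ = 9.68 × 1.496×10^8 = 1.448128×10^9 km; r₂ = 1.99 × 1.496×10^8 = 2.97704×10^8 km.
Transfer-ellipse semi-major axis a_t = (r₁ + r₂)/2 = (1.448128×10^9 + 2.97704×10^8)/2 = 8.72916×10^8 km.
On the circular orbit at r = 2.97704×10^8 km, v_c = √(μ/r) = 21.11 km/s.
Transfer-orbit speed at the same r (vis-viva, a = a_t): v_t = √[μ(2/r − 1/a_t)] = 27.19 km/s.
Δv₂ = |v_t − v_c| = |27.19 − 21.11| = 6.080 km/s.

Δv₂ = 6.080 km/s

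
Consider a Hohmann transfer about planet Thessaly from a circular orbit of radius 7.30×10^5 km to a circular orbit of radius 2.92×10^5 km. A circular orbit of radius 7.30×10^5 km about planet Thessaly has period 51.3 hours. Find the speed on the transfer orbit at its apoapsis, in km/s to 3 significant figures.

v = 18.8 km/s

From Kepler's third law T² = 4π²r³/μ at r = 7.30×10^5 km, T = 51.3 hours = 51.3 × 3600 s = 1.8468×10^5 s: μ = 4π²r³/T² = 4.50286×10^8 km³/s².
The Hohmann ellipse has a_t = (r₁ + r₂)/2 = 5.110×10^5 km.
The apoapsis of the transfer ellipse is at r = 7.300×10^5 km.
Vis-viva: v = √[μ(2/r − 1/a_t)] = √[4.50286×10^8 × (2/7.300×10^5 − 1/5.110×10^5)] = 18.77 km/s.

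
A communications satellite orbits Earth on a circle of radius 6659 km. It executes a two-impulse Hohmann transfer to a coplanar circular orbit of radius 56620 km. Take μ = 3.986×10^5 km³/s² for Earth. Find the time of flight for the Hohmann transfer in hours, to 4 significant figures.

t = 7.779 hours

The Hohmann ellipse has a_t = (r₁ + r₂)/2 = 31639.5 km.
Half the transfer-orbit period gives t = π√(a_t³/μ) = 28004 s.
Converting: 28004 s ÷ 3600 s/hour = 7.779 hours.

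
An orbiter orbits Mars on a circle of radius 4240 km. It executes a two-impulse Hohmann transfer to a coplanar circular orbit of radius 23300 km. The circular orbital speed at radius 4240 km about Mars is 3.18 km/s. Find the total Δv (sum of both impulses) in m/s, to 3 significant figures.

From the circular-orbit relation v² = μ/r at r = 4240 km: μ = v²r = (3.18)² × 4240 = 42876.6 km³/s².
The Hohmann ellipse has a_t = (r₁ + r₂)/2 = 13770 km.
Circular speed at r₁: v₁ = √(μ/r₁) = √(42876.6/4240) = 3.1800 km/s.
Transfer-orbit speed at r₁ (vis-viva equation): v_p = √[μ(2/r₁ − 1/a_t)] = 4.1365 km/s.
First burn Δv₁ = |v_p − v₁| = 0.9565 km/s.
Circular speed at r₂: v₂ = √(μ/r₂) = 1.35654 km/s.
Transfer-orbit speed at r₂: v_a = √[μ(2/r₂ − 1/a_t)] = 0.752745 km/s.
Second burn Δv₂ = |v₂ − v_a| = 0.6038 km/s.
Total Δv = Δv₁ + Δv₂ = 1.560 km/s.

Δv = 1560 m/s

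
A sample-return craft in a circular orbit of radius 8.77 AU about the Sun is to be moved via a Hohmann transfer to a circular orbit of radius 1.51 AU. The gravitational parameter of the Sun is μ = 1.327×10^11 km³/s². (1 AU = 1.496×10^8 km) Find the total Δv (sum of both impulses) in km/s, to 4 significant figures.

Δv = 12.03 km/s

In km: r₁ = 8.77 × 1.496×10^8 = 1.311992×10^9 km; r₂ = 1.51 × 1.496×10^8 = 2.25896×10^8 km.
The Hohmann ellipse has a_t = (r₁ + r₂)/2 = 7.68944×10^8 km.
At r₁ the circular-orbit speed is v₁ = √(μ/r₁) = 10.057 km/s.
On the transfer ellipse at r₁, v² = μ(2/r − 1/a) gives v_a = √[μ(2/r₁ − 1/a_t)] = 5.4510 km/s.
First burn Δv₁ = |v_a − v₁| = 4.606 km/s.
Circular speed at r₂: v₂ = √(μ/r₂) = 24.237 km/s.
Transfer-orbit speed at r₂: v_p = √[μ(2/r₂ − 1/a_t)] = 31.659 km/s.
Second burn Δv₂ = |v₂ − v_p| = 7.422 km/s.
Δv = Δv₁ + Δv₂ = 4.606 + 7.422 = 12.03 km/s.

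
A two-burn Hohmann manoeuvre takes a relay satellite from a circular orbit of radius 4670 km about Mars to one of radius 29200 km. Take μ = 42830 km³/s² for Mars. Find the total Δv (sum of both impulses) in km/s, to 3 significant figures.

Δv = 1.52 km/s

The Hohmann ellipse has a_t = (r₁ + r₂)/2 = 16935 km.
At r₁ the circular-orbit speed is v₁ = √(μ/r₁) = 3.0284 km/s.
On the transfer ellipse at r₁, vis-viva equation gives v_p = √[μ(2/r₁ − 1/a_t)] = 3.9766 km/s.
First burn Δv₁ = |v_p − v₁| = 0.9482 km/s.
Circular speed at r₂: v₂ = √(μ/r₂) = 1.2111 km/s.
Transfer-orbit speed at r₂: v_a = √[μ(2/r₂ − 1/a_t)] = 0.63599 km/s.
Second burn Δv₂ = |v₂ − v_a| = 0.5751 km/s.
Δv = Δv₁ + Δv₂ = 0.9482 + 0.5751 = 1.523 km/s.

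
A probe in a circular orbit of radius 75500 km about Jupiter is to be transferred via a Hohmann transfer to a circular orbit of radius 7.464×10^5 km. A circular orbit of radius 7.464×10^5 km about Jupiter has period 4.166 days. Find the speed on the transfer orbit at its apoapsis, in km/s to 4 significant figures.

From Kepler's third law T² = 4π²r³/μ at r = 7.464×10^5 km, T = 4.166 days = 4.166 × 86400 s = 3.599424×10^5 s: μ = 4π²r³/T² = 1.26709×10^8 km³/s².
Transfer-ellipse semi-major axis a_t = (r₁ + r₂)/2 = (75500 + 7.464×10^5)/2 = 4.1095×10^5 km.
At apoapsis, r = 7.464×10^5 km.
Applying v² = μ(2/r − 1/a_t): v = 5.585 km/s.

v = 5.585 km/s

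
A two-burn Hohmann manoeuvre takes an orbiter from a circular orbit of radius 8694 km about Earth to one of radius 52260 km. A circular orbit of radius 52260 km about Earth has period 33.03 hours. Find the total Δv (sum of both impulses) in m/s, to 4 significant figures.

Δv = 3382 m/s

From Kepler's third law T² = 4π²r³/μ at r = 52260 km, T = 33.03 hours = 33.03 × 3600 s = 1.18908×10^5 s: μ = 4π²r³/T² = 3.98516×10^5 km³/s².
The Hohmann ellipse has a_t = (r₁ + r₂)/2 = 30477 km.
At r₁ the circular-orbit speed is v₁ = √(μ/r₁) = 6.7704 km/s.
Transfer-orbit speed at r₁ (vis-viva): v_p = √[μ(2/r₁ − 1/a_t)] = 8.8657 km/s.
First burn Δv₁ = |v_p − v₁| = 2.095 km/s.
Circular speed at r₂: v₂ = √(μ/r₂) = 2.7615 km/s.
Transfer-orbit speed at r₂: v_a = √[μ(2/r₂ − 1/a_t)] = 1.4749 km/s.
Second burn Δv₂ = |v₂ − v_a| = 1.287 km/s.
Δv = Δv₁ + Δv₂ = 2.095 + 1.287 = 3.382 km/s.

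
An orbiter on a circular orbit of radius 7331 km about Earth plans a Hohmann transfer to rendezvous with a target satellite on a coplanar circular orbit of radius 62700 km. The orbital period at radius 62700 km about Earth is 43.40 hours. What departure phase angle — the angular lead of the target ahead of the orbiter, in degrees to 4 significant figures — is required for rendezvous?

φ = 104.9°

From Kepler's third law T² = 4π²r³/μ at r = 62700 km, T = 43.40 hours = 43.40 × 3600 s = 1.5624×10^5 s: μ = 4π²r³/T² = 3.98637×10^5 km³/s².
Semi-major axis of the transfer orbit: a_t = (7331 + 62700)/2 = 35015.5 km.
Transfer time t = π√(a_t³/μ) = 32603 s.
Target angular speed ω₂ = √(μ/r₂³) = 4.0215×10^-5 rad/s.
Angle swept by the target during transfer: ω₂·t = 1.3111 rad = 75.12°.
The orbiter traverses 180° on the transfer ellipse, so the target must lead by 180° − 75.12° = 104.9°.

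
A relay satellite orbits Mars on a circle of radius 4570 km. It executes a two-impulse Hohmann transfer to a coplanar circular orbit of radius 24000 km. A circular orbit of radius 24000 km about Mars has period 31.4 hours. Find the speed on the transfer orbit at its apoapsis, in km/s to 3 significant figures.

v = 0.755 km/s

From Kepler's third law T² = 4π²r³/μ at r = 24000 km, T = 31.4 hours = 31.4 × 3600 s = 1.1304×10^5 s: μ = 4π²r³/T² = 42710.0 km³/s².
Transfer-ellipse semi-major axis a_t = (r₁ + r₂)/2 = (4570 + 24000)/2 = 14285 km.
At apoapsis, r = 24000 km.
Vis-viva: v = √[μ(2/r − 1/a_t)] = √[42710.0 × (2/24000 − 1/14285)] = 0.7545 km/s.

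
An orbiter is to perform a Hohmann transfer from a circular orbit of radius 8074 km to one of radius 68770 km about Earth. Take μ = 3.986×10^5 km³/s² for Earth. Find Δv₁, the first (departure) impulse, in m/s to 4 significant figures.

Δv₁ = 2374 m/s

Semi-major axis of the transfer orbit: a_t = (8074 + 68770)/2 = 38422 km.
Circular speed at r = 8074 km: v_c = √(μ/r) = 7.026 km/s.
Transfer-orbit speed at the same r (vis-viva, a = a_t): v_t = √[μ(2/r − 1/a_t)] = 9.400 km/s.
Δv₁ = |v_t − v_c| = |9.400 − 7.026| = 2.374 km/s.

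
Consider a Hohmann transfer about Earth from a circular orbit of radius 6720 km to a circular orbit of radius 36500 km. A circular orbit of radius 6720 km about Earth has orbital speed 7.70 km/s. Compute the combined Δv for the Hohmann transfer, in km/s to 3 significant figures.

From the circular-orbit relation v² = μ/r at r = 6720 km: μ = v²r = (7.70)² × 6720 = 3.98429×10^5 km³/s².
Semi-major axis of the transfer orbit: a_t = (6720 + 36500)/2 = 21610 km.
Circular speed at r₁: v₁ = √(μ/r₁) = √(3.98429×10^5/6720) = 7.7000 km/s.
On the transfer ellipse at r₁, vis-viva equation gives v_p = √[μ(2/r₁ − 1/a_t)] = 10.007 km/s.
First burn Δv₁ = |v_p − v₁| = 2.307 km/s.
At r₂, v₂ = √(μ/r₂) = 3.304 km/s.
Transfer-orbit speed at r₂: v_a = √[μ(2/r₂ − 1/a_t)] = 1.842 km/s.
Second burn Δv₂ = |v₂ − v_a| = 1.462 km/s.
Total Δv = Δv₁ + Δv₂ = 3.769 km/s.

Δv = 3.77 km/s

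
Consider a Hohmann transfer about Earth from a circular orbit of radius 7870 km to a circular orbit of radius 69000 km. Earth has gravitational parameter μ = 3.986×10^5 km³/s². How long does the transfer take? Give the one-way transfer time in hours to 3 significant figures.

t = 10.4 hours

The Hohmann ellipse has a_t = (r₁ + r₂)/2 = 38435 km.
Transfer time t = π√(a_t³/μ) = π√((38435)³ / 3.986×10^5) = 37490 s.
Converting: 37490 s ÷ 3600 s/hour = 10.4 hours.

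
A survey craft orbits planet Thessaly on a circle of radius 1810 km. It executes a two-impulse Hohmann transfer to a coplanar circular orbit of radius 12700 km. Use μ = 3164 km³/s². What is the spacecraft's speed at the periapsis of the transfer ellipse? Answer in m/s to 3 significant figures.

The Hohmann ellipse has a_t = (r₁ + r₂)/2 = 7255 km.
At periapsis, r = 1810 km.
Applying v² = μ(2/r − 1/a_t): v = 1.749 km/s.

v = 1750 m/s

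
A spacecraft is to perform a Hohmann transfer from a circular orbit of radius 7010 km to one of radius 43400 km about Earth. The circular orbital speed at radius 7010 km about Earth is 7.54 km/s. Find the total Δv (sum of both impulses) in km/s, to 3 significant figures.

From the circular-orbit relation v² = μ/r at r = 7010 km: μ = v²r = (7.54)² × 7010 = 3.98530×10^5 km³/s².
Semi-major axis of the transfer orbit: a_t = (7010 + 43400)/2 = 25205 km.
Circular speed at r₁: v₁ = √(μ/r₁) = √(3.98530×10^5/7010) = 7.540 km/s.
On the transfer ellipse at r₁, vis-viva equation gives v_p = √[μ(2/r₁ − 1/a_t)] = 9.894 km/s.
First burn Δv₁ = |v_p − v₁| = 2.354 km/s.
At r₂, v₂ = √(μ/r₂) = 3.030 km/s.
Transfer-orbit speed at r₂: v_a = √[μ(2/r₂ − 1/a_t)] = 1.598 km/s.
Second burn Δv₂ = |v₂ − v_a| = 1.432 km/s.
Δv = Δv₁ + Δv₂ = 2.354 + 1.432 = 3.786 km/s.

Δv = 3.79 km/s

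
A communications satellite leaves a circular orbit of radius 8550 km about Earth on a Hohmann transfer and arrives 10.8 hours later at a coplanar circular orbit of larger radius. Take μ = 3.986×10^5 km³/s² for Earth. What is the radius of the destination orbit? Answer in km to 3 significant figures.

r₂ = 70200 km

Transfer time t = 10.8 hours = 38880 s, and t = π√(a_t³/μ).
So a_t = (μ t²/π²)^(1/3) = (3.986×10^5 × (38880)² / π²)^(1/3) = 39376 km.
Since a_t = (r₁ + r₂)/2, r₂ = 2a_t − r₁ = 2×39376 − 8550 = 70202 km.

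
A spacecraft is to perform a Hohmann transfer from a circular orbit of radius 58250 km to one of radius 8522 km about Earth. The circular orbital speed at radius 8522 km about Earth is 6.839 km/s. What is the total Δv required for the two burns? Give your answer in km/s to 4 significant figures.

From the circular-orbit relation v² = μ/r at r = 8522 km: μ = v²r = (6.839)² × 8522 = 3.98590×10^5 km³/s².
Transfer-ellipse semi-major axis a_t = (r₁ + r₂)/2 = (58250 + 8522)/2 = 33386 km.
Circular speed at r₁: v₁ = √(μ/r₁) = √(3.98590×10^5/58250) = 2.616 km/s.
On the transfer ellipse at r₁, vis-viva gives v_a = √[μ(2/r₁ − 1/a_t)] = 1.322 km/s.
First burn Δv₁ = |v_a − v₁| = 1.294 km/s.
At r₂, v₂ = √(μ/r₂) = 6.839 km/s.
Transfer-orbit speed at r₂: v_p = √[μ(2/r₂ − 1/a_t)] = 9.034 km/s.
Second burn Δv₂ = |v₂ − v_p| = 2.195 km/s.
Total Δv = Δv₁ + Δv₂ = 3.489 km/s.

Δv = 3.489 km/s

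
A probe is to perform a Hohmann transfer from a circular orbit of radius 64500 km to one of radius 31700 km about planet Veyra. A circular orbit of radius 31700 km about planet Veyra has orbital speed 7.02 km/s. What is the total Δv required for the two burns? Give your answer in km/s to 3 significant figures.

From the circular-orbit relation v² = μ/r at r = 31700 km: μ = v²r = (7.02)² × 31700 = 1.56219×10^6 km³/s².
Semi-major axis of the transfer orbit: a_t = (64500 + 31700)/2 = 48100 km.
Circular speed at r₁: v₁ = √(μ/r₁) = √(1.56219×10^6/64500) = 4.9214 km/s.
Transfer-orbit speed at r₁ (vis-viva): v_a = √[μ(2/r₁ − 1/a_t)] = 3.9953 km/s.
First burn Δv₁ = |v_a − v₁| = 0.9261 km/s.
At r₂, v₂ = √(μ/r₂) = 7.020 km/s.
Transfer-orbit speed at r₂: v_p = √[μ(2/r₂ − 1/a_t)] = 8.129 km/s.
Second burn Δv₂ = |v₂ − v_p| = 1.109 km/s.
Total Δv = Δv₁ + Δv₂ = 2.035 km/s.

Δv = 2.04 km/s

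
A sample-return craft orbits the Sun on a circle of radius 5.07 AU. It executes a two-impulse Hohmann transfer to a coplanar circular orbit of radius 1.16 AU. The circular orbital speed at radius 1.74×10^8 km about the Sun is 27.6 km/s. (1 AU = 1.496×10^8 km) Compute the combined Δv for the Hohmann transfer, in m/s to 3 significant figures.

Δv = 12800 m/s

From the circular-orbit relation v² = μ/r at r = 1.74×10^8 km: μ = v²r = (27.6)² × 1.74×10^8 = 1.32546×10^11 km³/s².
In km: r₁ = 5.07 × 1.496×10^8 = 7.58472×10^8 km; r₂ = 1.16 × 1.496×10^8 = 1.73536×10^8 km.
Semi-major axis of the transfer orbit: a_t = (7.58472×10^8 + 1.73536×10^8)/2 = 4.66004×10^8 km.
Circular speed at r₁: v₁ = √(μ/r₁) = √(1.32546×10^11/7.58472×10^8) = 13.219 km/s.
Transfer-orbit speed at r₁ (vis-viva equation): v_a = √[μ(2/r₁ − 1/a_t)] = 8.0670 km/s.
First burn Δv₁ = |v_a − v₁| = 5.152 km/s.
Circular speed at r₂: v₂ = √(μ/r₂) = 27.637 km/s.
Transfer-orbit speed at r₂: v_p = √[μ(2/r₂ − 1/a_t)] = 35.259 km/s.
Second burn Δv₂ = |v₂ − v_p| = 7.622 km/s.
Total Δv = Δv₁ + Δv₂ = 12.77 km/s.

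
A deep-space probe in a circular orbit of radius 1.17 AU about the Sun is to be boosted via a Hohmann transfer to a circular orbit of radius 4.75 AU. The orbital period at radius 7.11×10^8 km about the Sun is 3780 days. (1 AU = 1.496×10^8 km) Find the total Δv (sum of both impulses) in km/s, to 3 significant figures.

Δv = 12.4 km/s

From Kepler's third law T² = 4π²r³/μ at r = 7.11×10^8 km, T = 3780 days = 3780 × 86400 s = 3.26592×10^8 s: μ = 4π²r³/T² = 1.33032×10^11 km³/s².
In km: r₁ = 1.17 × 1.496×10^8 = 1.75032×10^8 km; r₂ = 4.75 × 1.496×10^8 = 7.106×10^8 km.
Transfer-ellipse semi-major axis a_t = (r₁ + r₂)/2 = (1.75032×10^8 + 7.106×10^8)/2 = 4.42816×10^8 km.
At r₁ the circular-orbit speed is v₁ = √(μ/r₁) = 27.56894 km/s.
Transfer-orbit speed at r₁ (vis-viva equation): v_p = √[μ(2/r₁ − 1/a_t)] = 34.92376 km/s.
First burn Δv₁ = |v_p − v₁| = 7.35482 km/s.
Circular speed at r₂: v₂ = √(μ/r₂) = 13.68252 km/s.
Transfer-orbit speed at r₂: v_a = √[μ(2/r₂ − 1/a_t)] = 8.602273 km/s.
Second burn Δv₂ = |v₂ − v_a| = 5.08025 km/s.
Total Δv = Δv₁ + Δv₂ = 12.44 km/s.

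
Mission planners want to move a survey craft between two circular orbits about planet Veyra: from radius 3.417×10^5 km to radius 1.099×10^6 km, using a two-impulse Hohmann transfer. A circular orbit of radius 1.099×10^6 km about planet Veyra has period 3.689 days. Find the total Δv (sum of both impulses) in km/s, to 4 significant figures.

From Kepler's third law T² = 4π²r³/μ at r = 1.099×10^6 km, T = 3.689 days = 3.689 × 86400 s = 3.187296×10^5 s: μ = 4π²r³/T² = 5.15832×10^8 km³/s².
Transfer-ellipse semi-major axis a_t = (r₁ + r₂)/2 = (3.417×10^5 + 1.099×10^6)/2 = 7.2035×10^5 km.
At r₁ the circular-orbit speed is v₁ = √(μ/r₁) = 38.854 km/s.
Transfer-orbit speed at r₁ (v² = μ(2/r − 1/a)): v_p = √[μ(2/r₁ − 1/a_t)] = 47.991 km/s.
First burn Δv₁ = |v_p − v₁| = 9.137 km/s.
Circular speed at r₂: v₂ = √(μ/r₂) = 21.665 km/s.
Transfer-orbit speed at r₂: v_a = √[μ(2/r₂ − 1/a_t)] = 14.921 km/s.
Second burn Δv₂ = |v₂ − v_a| = 6.744 km/s.
Total Δv = Δv₁ + Δv₂ = 15.88 km/s.

Δv = 15.88 km/s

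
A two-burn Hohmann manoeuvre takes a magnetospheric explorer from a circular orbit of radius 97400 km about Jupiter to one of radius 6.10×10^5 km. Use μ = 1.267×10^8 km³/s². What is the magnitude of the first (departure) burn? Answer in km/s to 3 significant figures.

The Hohmann ellipse has a_t = (r₁ + r₂)/2 = 3.537×10^5 km.
Circular speed at r = 97400 km: v_c = √(μ/r) = 36.067 km/s.
Vis-viva on the transfer ellipse at r = 97400 km gives v_t = √[μ(2/r − 1/a_t)] = 47.365 km/s.
Δv₁ = |v_t − v_c| = |47.365 − 36.067| = 11.30 km/s.

Δv₁ = 11.3 km/s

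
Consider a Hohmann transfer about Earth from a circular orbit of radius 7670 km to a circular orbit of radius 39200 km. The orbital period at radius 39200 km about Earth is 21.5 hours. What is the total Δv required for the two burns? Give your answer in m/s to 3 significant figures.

From Kepler's third law T² = 4π²r³/μ at r = 39200 km, T = 21.5 hours = 21.5 × 3600 s = 77400 s: μ = 4π²r³/T² = 3.96950×10^5 km³/s².
The Hohmann ellipse has a_t = (r₁ + r₂)/2 = 23435 km.
Circular speed at r₁: v₁ = √(μ/r₁) = √(3.96950×10^5/7670) = 7.194 km/s.
On the transfer ellipse at r₁, v² = μ(2/r − 1/a) gives v_p = √[μ(2/r₁ − 1/a_t)] = 9.304 km/s.
First burn Δv₁ = |v_p − v₁| = 2.110 km/s.
Circular speed at r₂: v₂ = √(μ/r₂) = 3.182 km/s.
Transfer-orbit speed at r₂: v_a = √[μ(2/r₂ − 1/a_t)] = 1.820 km/s.
Second burn Δv₂ = |v₂ − v_a| = 1.362 km/s.
Δv = Δv₁ + Δv₂ = 2.110 + 1.362 = 3.472 km/s.

Δv = 3470 m/s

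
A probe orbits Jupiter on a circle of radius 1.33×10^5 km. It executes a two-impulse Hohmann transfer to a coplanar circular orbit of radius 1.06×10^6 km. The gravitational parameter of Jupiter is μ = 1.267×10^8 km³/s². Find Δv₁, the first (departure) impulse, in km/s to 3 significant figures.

The Hohmann ellipse has a_t = (r₁ + r₂)/2 = 5.965×10^5 km.
Circular speed at r = 1.330×10^5 km: v_c = √(μ/r) = 30.86 km/s.
Transfer-orbit speed at the same r (vis-viva, a = a_t): v_t = √[μ(2/r − 1/a_t)] = 41.14 km/s.
Δv₁ = |v_t − v_c| = |41.14 − 30.86| = 10.28 km/s.

Δv₁ = 10.3 km/s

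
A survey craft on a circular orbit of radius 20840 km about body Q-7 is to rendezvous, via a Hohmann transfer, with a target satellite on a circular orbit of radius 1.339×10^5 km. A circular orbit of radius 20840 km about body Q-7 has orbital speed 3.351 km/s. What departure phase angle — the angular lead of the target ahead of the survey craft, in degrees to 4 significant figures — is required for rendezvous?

From the circular-orbit relation v² = μ/r at r = 20840 km: μ = v²r = (3.351)² × 20840 = 2.34017×10^5 km³/s².
The Hohmann ellipse has a_t = (r₁ + r₂)/2 = 77370 km.
Transfer time t = π√(a_t³/μ) = 1.3976×10^5 s.
Target angular speed ω₂ = √(μ/r₂³) = 9.8731×10^-6 rad/s.
Angle swept by the target during transfer: ω₂·t = 1.3799 rad = 79.06°.
The survey craft traverses 180° on the transfer ellipse, so the target must lead by 180° − 79.06° = 100.9°.

φ = 100.9°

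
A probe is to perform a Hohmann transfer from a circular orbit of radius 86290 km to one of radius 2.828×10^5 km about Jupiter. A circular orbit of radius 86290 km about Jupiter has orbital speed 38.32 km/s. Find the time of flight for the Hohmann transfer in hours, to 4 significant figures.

t = 6.146 hours

From the circular-orbit relation v² = μ/r at r = 86290 km: μ = v²r = (38.32)² × 86290 = 1.26710×10^8 km³/s².
The Hohmann ellipse has a_t = (r₁ + r₂)/2 = 1.84545×10^5 km.
Transfer time t = π√(a_t³/μ) = π√((1.84545×10^5)³ / 1.26710×10^8) = 22126 s.
Converting: 22126 s ÷ 3600 s/hour = 6.146 hours.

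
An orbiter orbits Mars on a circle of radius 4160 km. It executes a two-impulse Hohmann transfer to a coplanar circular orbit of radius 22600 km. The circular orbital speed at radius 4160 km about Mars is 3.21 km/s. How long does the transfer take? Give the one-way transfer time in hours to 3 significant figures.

t = 6.52 hours

From the circular-orbit relation v² = μ/r at r = 4160 km: μ = v²r = (3.21)² × 4160 = 42865.1 km³/s².
The Hohmann ellipse has a_t = (r₁ + r₂)/2 = 13380 km.
By Kepler's third law the transfer-orbit period is T = 2π√(a_t³/μ), so t = T/2 = 23480 s.
Converting: 23480 s ÷ 3600 s/hour = 6.52 hours.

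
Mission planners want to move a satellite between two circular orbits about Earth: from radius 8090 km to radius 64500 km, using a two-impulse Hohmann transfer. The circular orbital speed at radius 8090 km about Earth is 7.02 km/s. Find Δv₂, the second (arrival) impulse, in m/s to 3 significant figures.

Δv₂ = 1310 m/s

From the circular-orbit relation v² = μ/r at r = 8090 km: μ = v²r = (7.02)² × 8090 = 3.98678×10^5 km³/s².
Transfer-ellipse semi-major axis a_t = (r₁ + r₂)/2 = (8090 + 64500)/2 = 36295 km.
On the circular orbit at r = 64500 km, v_c = √(μ/r) = 2.486 km/s.
Transfer-orbit speed at the same r (vis-viva, a = a_t): v_t = √[μ(2/r − 1/a_t)] = 1.174 km/s.
Δv₂ = |v_t − v_c| = |1.174 − 2.486| = 1.312 km/s.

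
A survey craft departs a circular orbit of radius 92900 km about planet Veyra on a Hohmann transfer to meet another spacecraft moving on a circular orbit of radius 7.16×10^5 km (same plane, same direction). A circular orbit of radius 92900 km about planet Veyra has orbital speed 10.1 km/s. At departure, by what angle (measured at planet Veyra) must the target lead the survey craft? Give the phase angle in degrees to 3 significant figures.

φ = 104°

From the circular-orbit relation v² = μ/r at r = 92900 km: μ = v²r = (10.1)² × 92900 = 9.47673×10^6 km³/s².
The Hohmann ellipse has a_t = (r₁ + r₂)/2 = 4.0445×10^5 km.
The half-period of the transfer ellipse is t = π√(a_t³/μ) = 2.625×10^5 s.
Target angular speed ω₂ = √(μ/r₂³) = 5.081×10^-6 rad/s.
Angle swept by the target during transfer: ω₂·t = 1.3338 rad = 76.42°.
The survey craft traverses 180° on the transfer ellipse, so the target must lead by 180° − 76.42° = 104°.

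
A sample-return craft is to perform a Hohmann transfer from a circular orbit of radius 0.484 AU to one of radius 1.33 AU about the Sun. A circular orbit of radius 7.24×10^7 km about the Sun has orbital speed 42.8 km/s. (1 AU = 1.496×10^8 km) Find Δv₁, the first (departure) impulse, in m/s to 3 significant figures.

Δv₁ = 9030 m/s

From the circular-orbit relation v² = μ/r at r = 7.24×10^7 km: μ = v²r = (42.8)² × 7.24×10^7 = 1.32625×10^11 km³/s².
In km: r₁ = 0.484 × 1.496×10^8 = 7.24064×10^7 km; r₂ = 1.33 × 1.496×10^8 = 1.98968×10^8 km.
The Hohmann ellipse has a_t = (r₁ + r₂)/2 = 1.356872×10^8 km.
On the circular orbit at r = 7.24064×10^7 km, v_c = √(μ/r) = 42.798 km/s.
Vis-viva on the transfer ellipse at r = 7.24064×10^7 km gives v_t = √[μ(2/r − 1/a_t)] = 51.826 km/s.
Δv₁ = |v_t − v_c| = |51.826 − 42.798| = 9.028 km/s.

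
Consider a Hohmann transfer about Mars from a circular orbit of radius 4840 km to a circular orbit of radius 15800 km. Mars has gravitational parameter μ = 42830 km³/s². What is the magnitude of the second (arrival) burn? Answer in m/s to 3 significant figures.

Δv₂ = 519 m/s

Transfer-ellipse semi-major axis a_t = (r₁ + r₂)/2 = (4840 + 15800)/2 = 10320 km.
On the circular orbit at r = 15800 km, v_c = √(μ/r) = 1.6464 km/s.
Transfer-orbit speed at the same r (vis-viva, a = a_t): v_t = √[μ(2/r − 1/a_t)] = 1.1275 km/s.
Δv₂ = |v_t − v_c| = |1.1275 − 1.6464| = 0.5189 km/s.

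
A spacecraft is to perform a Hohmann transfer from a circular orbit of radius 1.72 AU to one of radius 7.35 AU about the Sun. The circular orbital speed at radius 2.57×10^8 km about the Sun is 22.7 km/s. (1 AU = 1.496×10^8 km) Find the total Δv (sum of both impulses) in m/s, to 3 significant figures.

From the circular-orbit relation v² = μ/r at r = 2.57×10^8 km: μ = v²r = (22.7)² × 2.57×10^8 = 1.32430×10^11 km³/s².
In km: r₁ = 1.72 × 1.496×10^8 = 2.57312×10^8 km; r₂ = 7.35 × 1.496×10^8 = 1.09956×10^9 km.
The Hohmann ellipse has a_t = (r₁ + r₂)/2 = 6.78436×10^8 km.
At r₁ the circular-orbit speed is v₁ = √(μ/r₁) = 22.686 km/s.
Transfer-orbit speed at r₁ (vis-viva equation): v_p = √[μ(2/r₁ − 1/a_t)] = 28.881 km/s.
First burn Δv₁ = |v_p − v₁| = 6.195 km/s.
Circular speed at r₂: v₂ = √(μ/r₂) = 10.9745 km/s.
Transfer-orbit speed at r₂: v_a = √[μ(2/r₂ − 1/a_t)] = 6.75863 km/s.
Second burn Δv₂ = |v₂ − v_a| = 4.216 km/s.
Δv = Δv₁ + Δv₂ = 6.195 + 4.216 = 10.41 km/s.

Δv = 10400 m/s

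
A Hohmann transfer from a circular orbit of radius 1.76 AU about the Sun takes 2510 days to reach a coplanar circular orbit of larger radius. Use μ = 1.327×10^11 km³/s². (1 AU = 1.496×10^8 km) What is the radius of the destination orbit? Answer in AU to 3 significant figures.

r₂ = 9.71 AU

In km: r₁ = 1.76 × 1.496×10^8 = 2.63296×10^8 km.
Transfer time t = 2510 days = 2.16864×10^8 s, and t = π√(a_t³/μ).
So a_t = (μ t²/π²)^(1/3) = (1.327×10^11 × (2.16864×10^8)² / π²)^(1/3) = 8.5832×10^8 km.
Since a_t = (r₁ + r₂)/2, r₂ = 2a_t − r₁ = 2×8.5832×10^8 − 2.63296×10^8 = 1.453344×10^9 km.
In AU: r₂ = 1.453344×10^9 / 1.496×10^8 = 9.71 AU.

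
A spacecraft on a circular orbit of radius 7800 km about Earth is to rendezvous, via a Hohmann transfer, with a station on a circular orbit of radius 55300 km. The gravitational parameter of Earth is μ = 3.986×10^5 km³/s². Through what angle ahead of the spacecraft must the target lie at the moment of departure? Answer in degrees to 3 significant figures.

φ = 102°

Transfer-ellipse semi-major axis a_t = (r₁ + r₂)/2 = (7800 + 55300)/2 = 31550 km.
The half-period of the transfer ellipse is t = π√(a_t³/μ) = 27886 s.
Target angular speed ω₂ = √(μ/r₂³) = 4.8549×10^-5 rad/s.
Angle swept by the target during transfer: ω₂·t = 1.3538 rad = 77.57°.
Arrival is 180° from departure on the ellipse, so φ = 180° − 77.57° = 102°.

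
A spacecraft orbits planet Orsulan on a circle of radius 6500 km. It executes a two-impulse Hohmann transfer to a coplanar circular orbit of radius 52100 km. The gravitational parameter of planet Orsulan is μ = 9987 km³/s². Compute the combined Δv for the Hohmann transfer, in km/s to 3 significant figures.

Δv = 0.645 km/s

Semi-major axis of the transfer orbit: a_t = (6500 + 52100)/2 = 29300 km.
Circular speed at r₁: v₁ = √(μ/r₁) = √(9987/6500) = 1.2395 km/s.
Transfer-orbit speed at r₁ (v² = μ(2/r − 1/a)): v_p = √[μ(2/r₁ − 1/a_t)] = 1.6529 km/s.
First burn Δv₁ = |v_p − v₁| = 0.4134 km/s.
Circular speed at r₂: v₂ = √(μ/r₂) = 0.4378 km/s.
Transfer-orbit speed at r₂: v_a = √[μ(2/r₂ − 1/a_t)] = 0.2062 km/s.
Second burn Δv₂ = |v₂ − v_a| = 0.2316 km/s.
Total Δv = Δv₁ + Δv₂ = 0.6450 km/s.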